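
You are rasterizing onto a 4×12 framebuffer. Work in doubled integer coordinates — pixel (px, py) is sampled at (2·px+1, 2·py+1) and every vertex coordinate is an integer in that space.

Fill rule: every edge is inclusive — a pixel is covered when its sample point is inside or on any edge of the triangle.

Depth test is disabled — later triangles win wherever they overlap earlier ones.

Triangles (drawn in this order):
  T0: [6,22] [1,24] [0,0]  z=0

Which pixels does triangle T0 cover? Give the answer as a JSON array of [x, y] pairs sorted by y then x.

T0:
  2·area = 122
  edge (6, 22)→(1, 24): d=(-5,2) inclusive
  edge (1, 24)→(0, 0): d=(-1,-24) inclusive
  edge (0, 0)→(6, 22): d=(6,22) inclusive
    (0,2)@(1, 5): e=[95,19,8] → █
    (1,2)@(3, 5): e=[91,67,-36] → ·
    (0,3)@(1, 7): e=[85,17,20] → █
    (1,3)@(3, 7): e=[81,65,-24] → ·
    (0,4)@(1, 9): e=[75,15,32] → █
    (1,4)@(3, 9): e=[71,63,-12] → ·
    (0,5)@(1, 11): e=[65,13,44] → █
    (1,5)@(3, 11): e=[61,61,0] → █  [on edge]
    (2,5)@(5, 11): e=[57,109,-44] → ·
    (0,6)@(1, 13): e=[55,11,56] → █
    (2,6)@(5, 13): e=[47,107,-32] → ·
    (0,7)@(1, 15): e=[45,9,68] → █
  covered (19 px):
    · · · ·
    · · · ·
    █ · · ·
    █ · · ·
    █ · · ·
    █ █ · ·
    █ █ · ·
    █ █ · ·
    █ █ · ·
    █ █ █ ·
    █ █ █ ·
    █ █ · ·

Final: [[0,2],[0,3],[0,4],[0,5],[1,5],[0,6],[1,6],[0,7],[1,7],[0,8],[1,8],[0,9],[1,9],[2,9],[0,10],[1,10],[2,10],[0,11],[1,11]]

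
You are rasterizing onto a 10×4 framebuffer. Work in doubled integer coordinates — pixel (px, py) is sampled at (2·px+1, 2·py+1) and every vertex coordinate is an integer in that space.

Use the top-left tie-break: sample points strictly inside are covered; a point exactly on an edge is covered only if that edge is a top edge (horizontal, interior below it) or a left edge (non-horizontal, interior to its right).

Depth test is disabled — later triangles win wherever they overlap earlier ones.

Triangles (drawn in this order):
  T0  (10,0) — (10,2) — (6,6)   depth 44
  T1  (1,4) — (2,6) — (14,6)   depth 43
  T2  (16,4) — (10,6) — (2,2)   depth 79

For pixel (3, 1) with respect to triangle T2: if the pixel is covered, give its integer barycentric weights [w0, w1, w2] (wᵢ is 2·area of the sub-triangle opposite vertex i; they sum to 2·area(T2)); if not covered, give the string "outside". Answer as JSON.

T0:
  2·area = 8
  edge (10, 0)→(10, 2): d=(0,2) right/bottom  bias=-1
  edge (10, 2)→(6, 6): d=(-4,4) right/bottom  bias=-1
  edge (6, 6)→(10, 0): d=(4,-6) top-left  bias=+0
    (5,0)@(11, 1): e=[-2,0,10] → ·  [on edge]
    (4,1)@(9, 3): e=[2,0,6] → ·  [on edge]
    (3,2)@(7, 5): e=[6,0,2] → ·  [on edge]
    (2,3)@(5, 7): e=[10,0,-2] → ·  [on edge]
  covered (0 px):
    · · · · · · · · · ·
    · · · · · · · · · ·
    · · · · · · · · · ·
    · · · · · · · · · ·
T1:
  2·area = 24  (B↔C swapped to make it positive)
  edge (1, 4)→(14, 6): d=(13,2) right/bottom  bias=-1
  edge (14, 6)→(2, 6): d=(-12,0) right/bottom  bias=-1
  edge (2, 6)→(1, 4): d=(-1,-2) top-left  bias=+0
    (1,2)@(3, 5): e=[9,12,3] → █
    (2,2)@(5, 5): e=[5,12,7] → █
    (3,2)@(7, 5): e=[1,12,11] → █
    (4,2)@(9, 5): e=[-3,12,15] → ·
    (1,3)@(3, 7): e=[35,-12,1] → ·
    (2,3)@(5, 7): e=[31,-12,5] → ·
    (3,3)@(7, 7): e=[27,-12,9] → ·
  covered (3 px):
    · · · · · · · · · ·
    · · · · · · · · · ·
    · █ █ █ · · · · · ·
    · · · · · · · · · ·
T2:
  2·area = 40
  edge (16, 4)→(10, 6): d=(-6,2) right/bottom  bias=-1
  edge (10, 6)→(2, 2): d=(-8,-4) top-left  bias=+0
  edge (2, 2)→(16, 4): d=(14,2) right/bottom  bias=-1
    (2,1)@(5, 3): e=[28,4,8] → █
    (3,1)@(7, 3): e=[24,12,4] → █
    (4,1)@(9, 3): e=[20,20,0] → ·  [on edge]
    (9,1)@(19, 3): e=[0,60,-20] → ·  [on edge]
    (2,2)@(5, 5): e=[16,-12,36] → ·
    (3,2)@(7, 5): e=[12,-4,32] → ·
    (4,2)@(9, 5): e=[8,4,28] → █
    (5,2)@(11, 5): e=[4,12,24] → █
    (6,2)@(13, 5): e=[0,20,20] → ·  [on edge]
    (3,3)@(7, 7): e=[0,-20,60] → ·  [on edge]
    (4,3)@(9, 7): e=[-4,-12,56] → ·
    (5,3)@(11, 7): e=[-8,-4,52] → ·
  covered (4 px):
    · · · · · · · · · ·
    · · █ █ · · · · · ·
    · · · · █ █ · · · ·
    · · · · · · · · · ·

Answer: [12,4,24]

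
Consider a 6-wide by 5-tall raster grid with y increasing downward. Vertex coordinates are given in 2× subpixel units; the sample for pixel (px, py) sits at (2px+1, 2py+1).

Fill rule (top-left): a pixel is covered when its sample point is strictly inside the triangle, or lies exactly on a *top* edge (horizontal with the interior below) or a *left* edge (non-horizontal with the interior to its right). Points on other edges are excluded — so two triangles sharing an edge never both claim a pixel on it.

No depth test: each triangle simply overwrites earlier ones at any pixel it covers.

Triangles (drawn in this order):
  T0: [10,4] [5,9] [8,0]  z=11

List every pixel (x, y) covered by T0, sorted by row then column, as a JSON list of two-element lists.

T0:
  2·area = 30
  edge (10, 4)→(5, 9): d=(-5,5) right/bottom  bias=-1
  edge (5, 9)→(8, 0): d=(3,-9) top-left  bias=+0
  edge (8, 0)→(10, 4): d=(2,4) right/bottom  bias=-1
    (3,1)@(7, 3): e=[20,0,10] → #  [on edge]
    (4,1)@(9, 3): e=[10,18,2] → #
    (5,1)@(11, 3): e=[0,36,-6] → ·  [on edge]
    (3,2)@(7, 5): e=[10,6,14] → #
    (4,2)@(9, 5): e=[0,24,6] → ·  [on edge]
    (3,3)@(7, 7): e=[0,12,18] → ·  [on edge]
    (2,4)@(5, 9): e=[0,0,30] → ·  [on edge]
  covered (3 px):
    · · · · · ·
    · · · # # ·
    · · · # · ·
    · · · · · ·
    · · · · · ·

Final: [[3,1],[4,1],[3,2]]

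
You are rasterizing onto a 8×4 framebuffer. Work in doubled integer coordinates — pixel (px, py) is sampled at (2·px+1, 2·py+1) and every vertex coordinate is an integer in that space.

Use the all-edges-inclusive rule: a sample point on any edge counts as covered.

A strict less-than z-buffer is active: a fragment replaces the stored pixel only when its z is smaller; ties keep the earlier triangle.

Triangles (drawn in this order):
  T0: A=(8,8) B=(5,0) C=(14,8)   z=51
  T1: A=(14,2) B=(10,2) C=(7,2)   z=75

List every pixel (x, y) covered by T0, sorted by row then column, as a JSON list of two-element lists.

T0:
  2·area = 48
  edge (8, 8)→(5, 0): d=(-3,-8) inclusive
  edge (5, 0)→(14, 8): d=(9,8) inclusive
  edge (14, 8)→(8, 8): d=(-6,0) inclusive
    (3,1)@(7, 3): e=[7,11,30] → X
    (4,1)@(9, 3): e=[23,-5,30] → .
    (3,2)@(7, 5): e=[1,29,18] → X
    (4,2)@(9, 5): e=[17,13,18] → X
    (5,2)@(11, 5): e=[33,-3,18] → .
    (3,3)@(7, 7): e=[-5,47,6] → .
    (4,3)@(9, 7): e=[11,31,6] → X
    (5,3)@(11, 7): e=[27,15,6] → X
    (6,3)@(13, 7): e=[43,-1,6] → .
  covered (5 px):
    . . . . . . . .
    . . . X . . . .
    . . . X X . . .
    . . . . X X . .
T1:
  degenerate (2·area = 0) — covers nothing

Final: [[3,1],[3,2],[4,2],[4,3],[5,3]]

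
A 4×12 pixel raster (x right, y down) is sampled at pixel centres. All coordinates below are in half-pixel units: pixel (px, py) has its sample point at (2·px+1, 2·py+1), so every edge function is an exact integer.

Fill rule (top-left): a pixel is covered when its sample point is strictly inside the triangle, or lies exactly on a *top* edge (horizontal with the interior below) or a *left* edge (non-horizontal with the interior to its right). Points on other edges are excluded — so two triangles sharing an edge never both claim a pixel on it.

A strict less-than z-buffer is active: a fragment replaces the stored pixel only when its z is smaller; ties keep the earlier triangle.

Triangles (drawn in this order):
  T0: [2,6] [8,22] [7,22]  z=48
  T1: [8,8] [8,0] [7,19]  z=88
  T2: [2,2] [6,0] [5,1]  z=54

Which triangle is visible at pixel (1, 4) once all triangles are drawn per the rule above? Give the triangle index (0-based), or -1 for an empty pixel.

T0:
  2·area = 16
  edge (2, 6)→(8, 22): d=(6,16) right/bottom  bias=-1
  edge (8, 22)→(7, 22): d=(-1,0) right/bottom  bias=-1
  edge (7, 22)→(2, 6): d=(-5,-16) top-left  bias=+0
    (1,4)@(3, 9): e=[2,13,1] → █
    (2,4)@(5, 9): e=[-30,13,33] → ·
    (1,5)@(3, 11): e=[14,11,-9] → ·
    (2,7)@(5, 15): e=[6,7,3] → █
    (3,7)@(7, 15): e=[-26,7,35] → ·
    (2,8)@(5, 17): e=[18,5,-7] → ·
    (3,10)@(7, 21): e=[10,1,5] → █
    (3,11)@(7, 23): e=[22,-1,-5] → ·
  covered (3 px):
    · · · ·
    · · · ·
    · · · ·
    · · · ·
    · █ · ·
    · · · ·
    · · · ·
    · · █ ·
    · · · ·
    · · · ·
    · · · █
    · · · ·
T1:
  2·area = 8  (B↔C swapped to make it positive)
  edge (8, 8)→(7, 19): d=(-1,11) right/bottom  bias=-1
  edge (7, 19)→(8, 0): d=(1,-19) top-left  bias=+0
  edge (8, 0)→(8, 8): d=(0,8) right/bottom  bias=-1
    (3,9)@(7, 19): e=[0,0,8] → ·  [on edge]
  covered (0 px):
    · · · ·
    · · · ·
    · · · ·
    · · · ·
    · · · ·
    · · · ·
    · · · ·
    · · · ·
    · · · ·
    · · · ·
    · · · ·
    · · · ·
T2:
  2·area = 2
  edge (2, 2)→(6, 0): d=(4,-2) top-left  bias=+0
  edge (6, 0)→(5, 1): d=(-1,1) right/bottom  bias=-1
  edge (5, 1)→(2, 2): d=(-3,1) right/bottom  bias=-1
    (2,0)@(5, 1): e=[2,0,0] → ·  [on edge]
    (1,1)@(3, 3): e=[6,0,-4] → ·  [on edge]
    (0,2)@(1, 5): e=[10,0,-8] → ·  [on edge]
  covered (0 px):
    · · · ·
    · · · ·
    · · · ·
    · · · ·
    · · · ·
    · · · ·
    · · · ·
    · · · ·
    · · · ·
    · · · ·
    · · · ·
    · · · ·

Z-buffer (winner per pixel, '.' = empty):
  . . . .
  . . . .
  . . . .
  . . . .
  . 0 . .
  . . . .
  . . . .
  . . 0 .
  . . . .
  . . . .
  . . . 0
  . . . .

Final: 0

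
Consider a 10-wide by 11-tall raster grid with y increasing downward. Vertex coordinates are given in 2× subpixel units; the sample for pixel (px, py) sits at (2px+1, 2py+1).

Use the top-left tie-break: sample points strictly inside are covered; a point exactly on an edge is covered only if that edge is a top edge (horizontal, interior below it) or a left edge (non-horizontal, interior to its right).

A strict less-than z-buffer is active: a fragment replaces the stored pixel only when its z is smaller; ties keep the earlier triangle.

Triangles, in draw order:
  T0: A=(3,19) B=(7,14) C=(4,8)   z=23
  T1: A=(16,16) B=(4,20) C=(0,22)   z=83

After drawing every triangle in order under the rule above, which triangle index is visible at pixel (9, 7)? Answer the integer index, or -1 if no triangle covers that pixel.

T0:
  2·area = 39  (B↔C swapped to make it positive)
  edge (3, 19)→(4, 8): d=(1,-11) top-left  bias=+0
  edge (4, 8)→(7, 14): d=(3,6) right/bottom  bias=-1
  edge (7, 14)→(3, 19): d=(-4,5) right/bottom  bias=-1
    (5,4)@(11, 9): e=[78,-39,0] → ·  [on edge]
    (2,5)@(5, 11): e=[14,3,22] → #
    (3,5)@(7, 11): e=[36,-9,12] → ·
    (2,6)@(5, 13): e=[16,9,14] → #
    (3,6)@(7, 13): e=[38,-3,4] → ·
    (2,7)@(5, 15): e=[18,15,6] → #
    (3,7)@(7, 15): e=[40,3,-4] → ·
    (2,8)@(5, 17): e=[20,21,-2] → ·
    (1,9)@(3, 19): e=[0,39,0] → ·  [on edge]
  covered (3 px):
    · · · · · · · · · ·
    · · · · · · · · · ·
    · · · · · · · · · ·
    · · · · · · · · · ·
    · · · · · · · · · ·
    · · # · · · · · · ·
    · · # · · · · · · ·
    · · # · · · · · · ·
    · · · · · · · · · ·
    · · · · · · · · · ·
    · · · · · · · · · ·
T1:
  2·area = 8  (B↔C swapped to make it positive)
  edge (16, 16)→(0, 22): d=(-16,6) right/bottom  bias=-1
  edge (0, 22)→(4, 20): d=(4,-2) top-left  bias=+0
  edge (4, 20)→(16, 16): d=(12,-4) top-left  bias=+0
    (9,7)@(19, 15): e=[-2,10,0] → ·  [on edge]
    (6,8)@(13, 17): e=[2,6,0] → #  [on edge]
    (7,8)@(15, 17): e=[-10,10,8] → ·
    (3,9)@(7, 19): e=[6,2,0] → #  [on edge]
    (4,9)@(9, 19): e=[-6,6,8] → ·
    (6,9)@(13, 19): e=[-30,14,24] → ·
    (0,10)@(1, 21): e=[10,-2,0] → ·  [on edge]
    (3,10)@(7, 21): e=[-26,10,24] → ·
  covered (2 px):
    · · · · · · · · · ·
    · · · · · · · · · ·
    · · · · · · · · · ·
    · · · · · · · · · ·
    · · · · · · · · · ·
    · · · · · · · · · ·
    · · · · · · · · · ·
    · · · · · · · · · ·
    · · · · · · # · · ·
    · · · # · · · · · ·
    · · · · · · · · · ·

Z-buffer (winner per pixel, '.' = empty):
  . . . . . . . . . .
  . . . . . . . . . .
  . . . . . . . . . .
  . . . . . . . . . .
  . . . . . . . . . .
  . . 0 . . . . . . .
  . . 0 . . . . . . .
  . . 0 . . . . . . .
  . . . . . . 1 . . .
  . . . 1 . . . . . .
  . . . . . . . . . .

Result: -1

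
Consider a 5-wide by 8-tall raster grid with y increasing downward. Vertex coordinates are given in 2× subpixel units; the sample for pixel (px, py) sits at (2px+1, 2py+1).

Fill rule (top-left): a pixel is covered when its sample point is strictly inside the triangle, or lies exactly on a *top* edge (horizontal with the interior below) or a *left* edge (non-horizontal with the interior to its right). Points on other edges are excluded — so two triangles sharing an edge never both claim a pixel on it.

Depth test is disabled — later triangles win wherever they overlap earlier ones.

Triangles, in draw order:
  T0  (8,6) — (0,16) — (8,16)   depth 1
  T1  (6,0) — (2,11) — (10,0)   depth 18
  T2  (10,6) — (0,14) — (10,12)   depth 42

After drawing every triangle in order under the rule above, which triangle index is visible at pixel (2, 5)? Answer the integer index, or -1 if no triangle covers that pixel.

T0:
  2·area = 80  (B↔C swapped to make it positive)
  edge (8, 6)→(8, 16): d=(0,10) right/bottom  bias=-1
  edge (8, 16)→(0, 16): d=(-8,0) right/bottom  bias=-1
  edge (0, 16)→(8, 6): d=(8,-10) top-left  bias=+0
    (3,4)@(7, 9): e=[10,56,14] → █
    (4,4)@(9, 9): e=[-10,56,34] → ·
    (2,5)@(5, 11): e=[30,40,10] → █
    (4,5)@(9, 11): e=[-10,40,50] → ·
    (1,6)@(3, 13): e=[50,24,6] → █
    (4,6)@(9, 13): e=[-10,24,66] → ·
    (0,7)@(1, 15): e=[70,8,2] → █
    (4,7)@(9, 15): e=[-10,8,82] → ·
  covered (10 px):
    · · · · ·
    · · · · ·
    · · · · ·
    · · · · ·
    · · · █ ·
    · · █ █ ·
    · █ █ █ ·
    █ █ █ █ ·
T1:
  2·area = 44  (B↔C swapped to make it positive)
  edge (6, 0)→(10, 0): d=(4,0) top-left  bias=+0
  edge (10, 0)→(2, 11): d=(-8,11) right/bottom  bias=-1
  edge (2, 11)→(6, 0): d=(4,-11) top-left  bias=+0
    (3,0)@(7, 1): e=[4,25,15] → █
    (4,0)@(9, 1): e=[4,3,37] → █
    (2,1)@(5, 3): e=[12,31,1] → █
    (4,1)@(9, 3): e=[12,-13,45] → ·
    (2,2)@(5, 5): e=[20,15,9] → █
    (3,2)@(7, 5): e=[20,-7,31] → ·
    (2,3)@(5, 7): e=[28,-1,17] → ·
    (1,4)@(3, 9): e=[36,5,3] → █
    (2,4)@(5, 9): e=[36,-17,25] → ·
    (1,5)@(3, 11): e=[44,-11,11] → ·
  covered (6 px):
    · · · █ █
    · · █ █ ·
    · · █ · ·
    · · · · ·
    · █ · · ·
    · · · · ·
    · · · · ·
    · · · · ·
T2:
  2·area = 60  (B↔C swapped to make it positive)
  edge (10, 6)→(10, 12): d=(0,6) right/bottom  bias=-1
  edge (10, 12)→(0, 14): d=(-10,2) right/bottom  bias=-1
  edge (0, 14)→(10, 6): d=(10,-8) top-left  bias=+0
    (4,3)@(9, 7): e=[6,52,2] → █
    (3,4)@(7, 9): e=[18,36,6] → █
    (2,5)@(5, 11): e=[30,20,10] → █
    (1,6)@(3, 13): e=[42,4,14] → █
    (2,6)@(5, 13): e=[30,0,30] → ·  [on edge]
    (3,6)@(7, 13): e=[18,-4,46] → ·
    (4,6)@(9, 13): e=[6,-8,62] → ·
    (1,7)@(3, 15): e=[42,-16,34] → ·
  covered (7 px):
    · · · · ·
    · · · · ·
    · · · · ·
    · · · · █
    · · · █ █
    · · █ █ █
    · █ · · ·
    · · · · ·

Z-buffer (winner per pixel, '.' = empty):
  . . . 1 1
  . . 1 1 .
  . . 1 . .
  . . . . 2
  . 1 . 2 2
  . . 2 2 2
  . 2 0 0 .
  0 0 0 0 .

Result: 2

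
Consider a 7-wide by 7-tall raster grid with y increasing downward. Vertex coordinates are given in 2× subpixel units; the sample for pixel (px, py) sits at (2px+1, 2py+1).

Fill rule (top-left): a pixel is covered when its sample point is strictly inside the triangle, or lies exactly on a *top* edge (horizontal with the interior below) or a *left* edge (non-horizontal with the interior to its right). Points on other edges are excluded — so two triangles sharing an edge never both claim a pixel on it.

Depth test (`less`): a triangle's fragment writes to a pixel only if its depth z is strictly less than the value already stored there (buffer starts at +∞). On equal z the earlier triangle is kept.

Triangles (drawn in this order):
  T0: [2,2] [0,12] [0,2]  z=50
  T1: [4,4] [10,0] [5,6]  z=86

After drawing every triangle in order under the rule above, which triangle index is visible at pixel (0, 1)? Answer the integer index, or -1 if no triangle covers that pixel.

T0:
  2·area = 20
  edge (2, 2)→(0, 12): d=(-2,10) right/bottom  bias=-1
  edge (0, 12)→(0, 2): d=(0,-10) top-left  bias=+0
  edge (0, 2)→(2, 2): d=(2,0) top-left  bias=+0
    (0,1)@(1, 3): e=[8,10,2] → X
    (1,1)@(3, 3): e=[-12,30,2] → .
    (0,2)@(1, 5): e=[4,10,6] → X
    (1,2)@(3, 5): e=[-16,30,6] → .
    (0,3)@(1, 7): e=[0,10,10] → .  [on edge]
  covered (2 px):
    . . . . . . .
    X . . . . . .
    X . . . . . .
    . . . . . . .
    . . . . . . .
    . . . . . . .
    . . . . . . .
T1:
  2·area = 16
  edge (4, 4)→(10, 0): d=(6,-4) top-left  bias=+0
  edge (10, 0)→(5, 6): d=(-5,6) right/bottom  bias=-1
  edge (5, 6)→(4, 4): d=(-1,-2) top-left  bias=+0
    (4,0)@(9, 1): e=[2,1,13] → X
    (5,0)@(11, 1): e=[10,-11,17] → .
    (3,1)@(7, 3): e=[6,3,7] → X
    (4,1)@(9, 3): e=[14,-9,11] → .
    (2,2)@(5, 5): e=[10,5,1] → X
    (3,2)@(7, 5): e=[18,-7,5] → .
    (2,3)@(5, 7): e=[22,-5,-1] → .
  covered (3 px):
    . . . . X . .
    . . . X . . .
    . . X . . . .
    . . . . . . .
    . . . . . . .
    . . . . . . .
    . . . . . . .

Z-buffer (winner per pixel, '.' = empty):
  . . . . 1 . .
  0 . . 1 . . .
  0 . 1 . . . .
  . . . . . . .
  . . . . . . .
  . . . . . . .
  . . . . . . .

Answer: 0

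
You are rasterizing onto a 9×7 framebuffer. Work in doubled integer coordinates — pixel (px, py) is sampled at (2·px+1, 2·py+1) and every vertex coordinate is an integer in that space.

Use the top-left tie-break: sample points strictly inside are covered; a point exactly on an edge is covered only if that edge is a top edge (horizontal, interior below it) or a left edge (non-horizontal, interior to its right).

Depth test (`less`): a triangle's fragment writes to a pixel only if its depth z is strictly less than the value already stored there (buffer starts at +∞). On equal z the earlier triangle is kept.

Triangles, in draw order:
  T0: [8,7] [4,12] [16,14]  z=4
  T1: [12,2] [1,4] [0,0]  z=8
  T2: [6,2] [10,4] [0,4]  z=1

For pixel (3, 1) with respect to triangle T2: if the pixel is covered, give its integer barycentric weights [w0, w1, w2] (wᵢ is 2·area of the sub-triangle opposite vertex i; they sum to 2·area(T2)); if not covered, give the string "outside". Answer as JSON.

T0:
  2·area = 68  (B↔C swapped to make it positive)
  edge (8, 7)→(16, 14): d=(8,7) right/bottom  bias=-1
  edge (16, 14)→(4, 12): d=(-12,-2) top-left  bias=+0
  edge (4, 12)→(8, 7): d=(4,-5) top-left  bias=+0
    (3,4)@(7, 9): e=[23,42,3] → X
    (4,4)@(9, 9): e=[9,46,13] → X
    (5,4)@(11, 9): e=[-5,50,23] → .
    (2,5)@(5, 11): e=[53,14,1] → X
    (5,5)@(11, 11): e=[11,26,31] → X
    (6,5)@(13, 11): e=[-3,30,41] → .
    (2,6)@(5, 13): e=[69,-10,9] → .
    (3,6)@(7, 13): e=[55,-6,19] → .
    (4,6)@(9, 13): e=[41,-2,29] → .
    (5,6)@(11, 13): e=[27,2,39] → X
    (6,6)@(13, 13): e=[13,6,49] → X
    (7,6)@(15, 13): e=[-1,10,59] → .
  covered (8 px):
    . . . . . . . . .
    . . . . . . . . .
    . . . . . . . . .
    . . . . . . . . .
    . . . X X . . . .
    . . X X X X . . .
    . . . . . X X . .
T1:
  2·area = 46
  edge (12, 2)→(1, 4): d=(-11,2) right/bottom  bias=-1
  edge (1, 4)→(0, 0): d=(-1,-4) top-left  bias=+0
  edge (0, 0)→(12, 2): d=(12,2) right/bottom  bias=-1
    (0,0)@(1, 1): e=[33,3,10] → X
    (1,0)@(3, 1): e=[29,11,6] → X
    (2,0)@(5, 1): e=[25,19,2] → X
    (3,0)@(7, 1): e=[21,27,-2] → .
    (0,1)@(1, 3): e=[11,1,34] → X
    (3,1)@(7, 3): e=[-1,25,22] → .
    (0,2)@(1, 5): e=[-11,-1,58] → .
    (1,2)@(3, 5): e=[-15,7,54] → .
    (2,2)@(5, 5): e=[-19,15,50] → .
  covered (6 px):
    X X X . . . . . .
    X X X . . . . . .
    . . . . . . . . .
    . . . . . . . . .
    . . . . . . . . .
    . . . . . . . . .
    . . . . . . . . .
T2:
  2·area = 20
  edge (6, 2)→(10, 4): d=(4,2) right/bottom  bias=-1
  edge (10, 4)→(0, 4): d=(-10,0) right/bottom  bias=-1
  edge (0, 4)→(6, 2): d=(6,-2) top-left  bias=+0
    (4,0)@(9, 1): e=[-10,30,0] → .  [on edge]
    (1,1)@(3, 3): e=[10,10,0] → X  [on edge]
    (2,1)@(5, 3): e=[6,10,4] → X
    (3,1)@(7, 3): e=[2,10,8] → X
    (4,1)@(9, 3): e=[-2,10,12] → .
    (1,2)@(3, 5): e=[18,-10,12] → .
    (2,2)@(5, 5): e=[14,-10,16] → .
    (3,2)@(7, 5): e=[10,-10,20] → .
  covered (3 px):
    . . . . . . . . .
    . X X X . . . . .
    . . . . . . . . .
    . . . . . . . . .
    . . . . . . . . .
    . . . . . . . . .
    . . . . . . . . .

Result: [10,8,2]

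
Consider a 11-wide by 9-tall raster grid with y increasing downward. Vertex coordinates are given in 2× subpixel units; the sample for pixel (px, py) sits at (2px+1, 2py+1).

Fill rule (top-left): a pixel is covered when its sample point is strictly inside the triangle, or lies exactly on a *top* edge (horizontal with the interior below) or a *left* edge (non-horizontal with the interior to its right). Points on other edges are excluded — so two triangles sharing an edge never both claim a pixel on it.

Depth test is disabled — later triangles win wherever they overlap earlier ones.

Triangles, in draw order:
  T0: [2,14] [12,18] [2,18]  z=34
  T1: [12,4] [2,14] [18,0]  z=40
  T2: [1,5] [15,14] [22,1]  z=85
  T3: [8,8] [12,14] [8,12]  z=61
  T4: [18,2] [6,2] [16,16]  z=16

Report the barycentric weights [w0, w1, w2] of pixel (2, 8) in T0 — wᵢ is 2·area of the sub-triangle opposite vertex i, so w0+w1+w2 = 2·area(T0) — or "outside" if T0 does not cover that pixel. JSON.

T0:
  2·area = 40
  edge (2, 14)→(12, 18): d=(10,4) right/bottom  bias=-1
  edge (12, 18)→(2, 18): d=(-10,0) right/bottom  bias=-1
  edge (2, 18)→(2, 14): d=(0,-4) top-left  bias=+0
    (1,7)@(3, 15): e=[6,30,4] → X
    (2,7)@(5, 15): e=[-2,30,12] → .
    (1,8)@(3, 17): e=[26,10,4] → X
    (2,8)@(5, 17): e=[18,10,12] → X
    (3,8)@(7, 17): e=[10,10,20] → X
    (4,8)@(9, 17): e=[2,10,28] → X
    (5,8)@(11, 17): e=[-6,10,36] → .
  covered (5 px):
    . . . . . . . . . . .
    . . . . . . . . . . .
    . . . . . . . . . . .
    . . . . . . . . . . .
    . . . . . . . . . . .
    . . . . . . . . . . .
    . . . . . . . . . . .
    . X . . . . . . . . .
    . X X X X . . . . . .
T1:
  2·area = 20  (B↔C swapped to make it positive)
  edge (12, 4)→(18, 0): d=(6,-4) top-left  bias=+0
  edge (18, 0)→(2, 14): d=(-16,14) right/bottom  bias=-1
  edge (2, 14)→(12, 4): d=(10,-10) top-left  bias=+0
    (7,0)@(15, 1): e=[-6,26,0] → .  [on edge]
    (6,1)@(13, 3): e=[-2,22,0] → .  [on edge]
    (5,2)@(11, 5): e=[2,18,0] → X  [on edge]
    (6,2)@(13, 5): e=[10,-10,20] → .
    (4,3)@(9, 7): e=[6,14,0] → X  [on edge]
    (5,3)@(11, 7): e=[14,-14,20] → .
    (3,4)@(7, 9): e=[10,10,0] → X  [on edge]
    (4,4)@(9, 9): e=[18,-18,20] → .
    (2,5)@(5, 11): e=[14,6,0] → X  [on edge]
    (3,5)@(7, 11): e=[22,-22,20] → .
    (1,6)@(3, 13): e=[18,2,0] → X  [on edge]
    (2,6)@(5, 13): e=[26,-26,20] → .
    (0,7)@(1, 15): e=[22,-2,0] → .  [on edge]
  covered (5 px):
    . . . . . . . . . . .
    . . . . . . . . . . .
    . . . . . X . . . . .
    . . . . X . . . . . .
    . . . X . . . . . . .
    . . X . . . . . . . .
    . X . . . . . . . . .
    . . . . . . . . . . .
    . . . . . . . . . . .
T2:
  2·area = 245  (B↔C swapped to make it positive)
  edge (1, 5)→(22, 1): d=(21,-4) top-left  bias=+0
  edge (22, 1)→(15, 14): d=(-7,13) right/bottom  bias=-1
  edge (15, 14)→(1, 5): d=(-14,-9) top-left  bias=+0
    (6,1)@(13, 3): e=[6,103,136] → X
    (7,1)@(15, 3): e=[14,77,154] → X
    (8,1)@(17, 3): e=[22,51,172] → X
    (9,1)@(19, 3): e=[30,25,190] → X
    (10,1)@(21, 3): e=[38,-1,208] → .
    (0,2)@(1, 5): e=[0,245,0] → X  [on edge]
    (1,2)@(3, 5): e=[8,219,18] → X
    (2,2)@(5, 5): e=[16,193,36] → X
    (3,2)@(7, 5): e=[24,167,54] → X
    (4,2)@(9, 5): e=[32,141,72] → X
    (5,2)@(11, 5): e=[40,115,90] → X
    (10,2)@(21, 5): e=[80,-15,180] → .
  covered (30 px):
    . . . . . . . . . . .
    . . . . . . X X X X .
    X X X X X X X X X X .
    . . X X X X X X X . .
    . . . . X X X X X . .
    . . . . . X X X . . .
    . . . . . . . X . . .
    . . . . . . . . . . .
    . . . . . . . . . . .
T3:
  2·area = 16
  edge (8, 8)→(12, 14): d=(4,6) right/bottom  bias=-1
  edge (12, 14)→(8, 12): d=(-4,-2) top-left  bias=+0
  edge (8, 12)→(8, 8): d=(0,-4) top-left  bias=+0
    (4,5)@(9, 11): e=[6,6,4] → X
    (5,5)@(11, 11): e=[-6,10,12] → .
    (4,6)@(9, 13): e=[14,-2,4] → .
    (5,6)@(11, 13): e=[2,2,12] → X
    (6,6)@(13, 13): e=[-10,6,20] → .
    (5,7)@(11, 15): e=[10,-6,12] → .
  covered (2 px):
    . . . . . . . . . . .
    . . . . . . . . . . .
    . . . . . . . . . . .
    . . . . . . . . . . .
    . . . . . . . . . . .
    . . . . X . . . . . .
    . . . . . X . . . . .
    . . . . . . . . . . .
    . . . . . . . . . . .
T4:
  2·area = 168  (B↔C swapped to make it positive)
  edge (18, 2)→(16, 16): d=(-2,14) right/bottom  bias=-1
  edge (16, 16)→(6, 2): d=(-10,-14) top-left  bias=+0
  edge (6, 2)→(18, 2): d=(12,0) top-left  bias=+0
    (3,1)@(7, 3): e=[152,4,12] → X
    (4,1)@(9, 3): e=[124,32,12] → X
    (5,1)@(11, 3): e=[96,60,12] → X
    (6,1)@(13, 3): e=[68,88,12] → X
    (7,1)@(15, 3): e=[40,116,12] → X
    (8,1)@(17, 3): e=[12,144,12] → X
    (9,1)@(19, 3): e=[-16,172,12] → .
    (3,2)@(7, 5): e=[148,-16,36] → .
    (4,2)@(9, 5): e=[120,12,36] → X
    (9,2)@(19, 5): e=[-20,152,36] → .
    (4,3)@(9, 7): e=[116,-8,60] → .
    (5,3)@(11, 7): e=[88,20,60] → X
    (5,4)@(11, 9): e=[84,0,84] → X  [on edge]
    (8,4)@(17, 9): e=[0,84,84] → .  [on edge]
  covered (21 px):
    . . . . . . . . . . .
    . . . X X X X X X . .
    . . . . X X X X X . .
    . . . . . X X X X . .
    . . . . . X X X . . .
    . . . . . . X X . . .
    . . . . . . . X . . .
    . . . . . . . . . . .
    . . . . . . . . . . .

Result: [10,12,18]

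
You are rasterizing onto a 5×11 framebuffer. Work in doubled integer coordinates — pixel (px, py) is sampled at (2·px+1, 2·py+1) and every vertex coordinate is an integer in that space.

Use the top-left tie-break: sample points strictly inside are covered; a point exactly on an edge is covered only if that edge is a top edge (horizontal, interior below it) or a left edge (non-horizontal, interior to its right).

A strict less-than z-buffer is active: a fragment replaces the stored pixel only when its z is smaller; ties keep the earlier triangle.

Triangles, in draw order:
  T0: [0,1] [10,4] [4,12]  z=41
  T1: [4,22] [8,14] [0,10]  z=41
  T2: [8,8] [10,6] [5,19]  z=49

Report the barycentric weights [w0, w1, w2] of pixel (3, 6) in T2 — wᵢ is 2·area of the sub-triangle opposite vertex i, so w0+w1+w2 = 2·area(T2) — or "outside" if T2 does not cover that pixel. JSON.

T0:
  2·area = 98
  edge (0, 1)→(10, 4): d=(10,3) right/bottom  bias=-1
  edge (10, 4)→(4, 12): d=(-6,8) right/bottom  bias=-1
  edge (4, 12)→(0, 1): d=(-4,-11) top-left  bias=+0
    (0,1)@(1, 3): e=[17,78,3] → #
    (1,1)@(3, 3): e=[11,62,25] → #
    (2,1)@(5, 3): e=[5,46,47] → #
    (3,1)@(7, 3): e=[-1,30,69] → ·
    (0,2)@(1, 5): e=[37,66,-5] → ·
    (1,2)@(3, 5): e=[31,50,17] → #
    (3,2)@(7, 5): e=[19,18,61] → #
    (4,2)@(9, 5): e=[13,2,83] → #
    (1,3)@(3, 7): e=[51,38,9] → #
    (4,3)@(9, 7): e=[33,-10,75] → ·
    (1,4)@(3, 9): e=[71,26,1] → #
    (3,4)@(7, 9): e=[59,-6,45] → ·
  covered (12 px):
    · · · · ·
    # # # · ·
    · # # # #
    · # # # ·
    · # # · ·
    · · · · ·
    · · · · ·
    · · · · ·
    · · · · ·
    · · · · ·
    · · · · ·
T1:
  2·area = 80  (B↔C swapped to make it positive)
  edge (4, 22)→(0, 10): d=(-4,-12) top-left  bias=+0
  edge (0, 10)→(8, 14): d=(8,4) right/bottom  bias=-1
  edge (8, 14)→(4, 22): d=(-4,8) right/bottom  bias=-1
    (0,5)@(1, 11): e=[8,4,68] → #
    (1,5)@(3, 11): e=[32,-4,52] → ·
    (0,6)@(1, 13): e=[0,20,60] → #  [on edge]
    (1,6)@(3, 13): e=[24,12,44] → #
    (2,6)@(5, 13): e=[48,4,28] → #
    (3,6)@(7, 13): e=[72,-4,12] → ·
    (0,7)@(1, 15): e=[-8,36,52] → ·
    (1,7)@(3, 15): e=[16,28,36] → #
    (3,7)@(7, 15): e=[64,12,4] → #
    (4,7)@(9, 15): e=[88,4,-12] → ·
    (1,8)@(3, 17): e=[8,44,28] → #
    (3,8)@(7, 17): e=[56,28,-4] → ·
    (1,9)@(3, 19): e=[0,60,20] → #  [on edge]
  covered (11 px):
    · · · · ·
    · · · · ·
    · · · · ·
    · · · · ·
    · · · · ·
    # · · · ·
    # # # · ·
    · # # # ·
    · # # · ·
    · # # · ·
    · · · · ·
T2:
  2·area = 16
  edge (8, 8)→(10, 6): d=(2,-2) top-left  bias=+0
  edge (10, 6)→(5, 19): d=(-5,13) right/bottom  bias=-1
  edge (5, 19)→(8, 8): d=(3,-11) top-left  bias=+0
    (4,3)@(9, 7): e=[0,8,8] → #  [on edge]
    (3,4)@(7, 9): e=[0,24,-8] → ·  [on edge]
    (4,4)@(9, 9): e=[4,-2,14] → ·
    (2,5)@(5, 11): e=[0,40,-24] → ·  [on edge]
    (1,6)@(3, 13): e=[0,56,-40] → ·  [on edge]
    (3,6)@(7, 13): e=[8,4,4] → #
    (4,6)@(9, 13): e=[12,-22,26] → ·
    (0,7)@(1, 15): e=[0,72,-56] → ·  [on edge]
    (3,7)@(7, 15): e=[12,-6,10] → ·
    (2,9)@(5, 19): e=[16,0,0] → ·  [on edge]
  covered (2 px):
    · · · · ·
    · · · · ·
    · · · · ·
    · · · · #
    · · · · ·
    · · · · ·
    · · · # ·
    · · · · ·
    · · · · ·
    · · · · ·
    · · · · ·

Final: [4,4,8]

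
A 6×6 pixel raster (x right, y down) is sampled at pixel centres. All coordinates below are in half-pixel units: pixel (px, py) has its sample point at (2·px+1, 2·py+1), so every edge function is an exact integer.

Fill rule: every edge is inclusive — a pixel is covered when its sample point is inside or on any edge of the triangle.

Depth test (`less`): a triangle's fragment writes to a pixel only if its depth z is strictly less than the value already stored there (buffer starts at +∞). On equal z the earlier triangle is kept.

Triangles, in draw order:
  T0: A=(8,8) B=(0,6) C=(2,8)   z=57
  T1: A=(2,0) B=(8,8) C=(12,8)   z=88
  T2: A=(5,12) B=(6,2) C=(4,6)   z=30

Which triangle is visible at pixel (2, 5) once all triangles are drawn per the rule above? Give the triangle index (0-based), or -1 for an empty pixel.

T0:
  2·area = 12  (B↔C swapped to make it positive)
  edge (8, 8)→(2, 8): d=(-6,0) inclusive
  edge (2, 8)→(0, 6): d=(-2,-2) inclusive
  edge (0, 6)→(8, 8): d=(8,2) inclusive
    (0,3)@(1, 7): e=[6,0,6] → #  [on edge]
    (1,3)@(3, 7): e=[6,4,2] → #
    (2,3)@(5, 7): e=[6,8,-2] → ·
    (0,4)@(1, 9): e=[-6,-4,22] → ·
    (1,4)@(3, 9): e=[-6,0,18] → ·  [on edge]
    (2,5)@(5, 11): e=[-18,0,30] → ·  [on edge]
  covered (2 px):
    · · · · · ·
    · · · · · ·
    · · · · · ·
    # # · · · ·
    · · · · · ·
    · · · · · ·
T1:
  2·area = 32  (B↔C swapped to make it positive)
  edge (2, 0)→(12, 8): d=(10,8) inclusive
  edge (12, 8)→(8, 8): d=(-4,0) inclusive
  edge (8, 8)→(2, 0): d=(-6,-8) inclusive
    (1,0)@(3, 1): e=[2,28,2] → #
    (2,0)@(5, 1): e=[-14,28,18] → ·
    (1,1)@(3, 3): e=[22,20,-10] → ·
    (2,1)@(5, 3): e=[6,20,6] → #
    (3,1)@(7, 3): e=[-10,20,22] → ·
    (2,2)@(5, 5): e=[26,12,-6] → ·
    (3,2)@(7, 5): e=[10,12,10] → #
    (4,2)@(9, 5): e=[-6,12,26] → ·
    (3,3)@(7, 7): e=[30,4,-2] → ·
    (4,3)@(9, 7): e=[14,4,14] → #
    (5,3)@(11, 7): e=[-2,4,30] → ·
    (4,4)@(9, 9): e=[34,-4,2] → ·
  covered (4 px):
    · # · · · ·
    · · # · · ·
    · · · # · ·
    · · · · # ·
    · · · · · ·
    · · · · · ·
T2:
  2·area = 16  (B↔C swapped to make it positive)
  edge (5, 12)→(4, 6): d=(-1,-6) inclusive
  edge (4, 6)→(6, 2): d=(2,-4) inclusive
  edge (6, 2)→(5, 12): d=(-1,10) inclusive
    (2,2)@(5, 5): e=[7,2,7] → #
    (3,2)@(7, 5): e=[19,10,-13] → ·
    (2,3)@(5, 7): e=[5,6,5] → #
    (3,3)@(7, 7): e=[17,14,-15] → ·
    (2,4)@(5, 9): e=[3,10,3] → #
    (3,4)@(7, 9): e=[15,18,-17] → ·
    (2,5)@(5, 11): e=[1,14,1] → #
    (3,5)@(7, 11): e=[13,22,-19] → ·
  covered (4 px):
    · · · · · ·
    · · · · · ·
    · · # · · ·
    · · # · · ·
    · · # · · ·
    · · # · · ·

Z-buffer (winner per pixel, '.' = empty):
  . 1 . . . .
  . . 1 . . .
  . . 2 1 . .
  0 0 2 . 1 .
  . . 2 . . .
  . . 2 . . .

Result: 2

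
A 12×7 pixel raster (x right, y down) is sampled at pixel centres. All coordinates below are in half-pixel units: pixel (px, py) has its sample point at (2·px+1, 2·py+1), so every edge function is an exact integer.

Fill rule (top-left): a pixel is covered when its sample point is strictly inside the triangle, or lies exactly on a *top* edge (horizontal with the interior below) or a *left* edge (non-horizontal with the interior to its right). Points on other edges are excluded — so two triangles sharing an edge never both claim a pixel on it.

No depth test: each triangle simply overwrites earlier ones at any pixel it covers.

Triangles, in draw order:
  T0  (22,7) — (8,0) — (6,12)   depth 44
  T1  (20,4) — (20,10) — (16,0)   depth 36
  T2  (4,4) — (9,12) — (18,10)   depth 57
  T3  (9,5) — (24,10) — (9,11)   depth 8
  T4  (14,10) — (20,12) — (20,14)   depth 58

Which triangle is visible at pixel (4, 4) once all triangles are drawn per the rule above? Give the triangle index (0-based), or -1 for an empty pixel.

T0:
  2·area = 182  (B↔C swapped to make it positive)
  edge (22, 7)→(6, 12): d=(-16,5) right/bottom  bias=-1
  edge (6, 12)→(8, 0): d=(2,-12) top-left  bias=+0
  edge (8, 0)→(22, 7): d=(14,7) right/bottom  bias=-1
    (4,0)@(9, 1): e=[161,14,7] → #
    (5,0)@(11, 1): e=[151,38,-7] → ·
    (4,1)@(9, 3): e=[129,18,35] → #
    (5,1)@(11, 3): e=[119,42,21] → #
    (6,1)@(13, 3): e=[109,66,7] → #
    (7,1)@(15, 3): e=[99,90,-7] → ·
    (4,2)@(9, 5): e=[97,22,63] → #
    (7,2)@(15, 5): e=[67,94,21] → #
    (8,2)@(17, 5): e=[57,118,7] → #
    (9,2)@(19, 5): e=[47,142,-7] → ·
    (3,3)@(7, 7): e=[75,2,105] → #
    (9,3)@(19, 7): e=[15,146,21] → #
  covered (24 px):
    · · · · # · · · · · · ·
    · · · · # # # · · · · ·
    · · · · # # # # # · · ·
    · · · # # # # # # # # ·
    · · · # # # # # · · · ·
    · · · # # · · · · · · ·
    · · · · · · · · · · · ·
T1:
  2·area = 24
  edge (20, 4)→(20, 10): d=(0,6) right/bottom  bias=-1
  edge (20, 10)→(16, 0): d=(-4,-10) top-left  bias=+0
  edge (16, 0)→(20, 4): d=(4,4) right/bottom  bias=-1
    (8,0)@(17, 1): e=[18,6,0] → ·  [on edge]
    (9,1)@(19, 3): e=[6,18,0] → ·  [on edge]
    (9,2)@(19, 5): e=[6,10,8] → #
    (10,2)@(21, 5): e=[-6,30,0] → ·  [on edge]
    (9,3)@(19, 7): e=[6,2,16] → #
    (10,3)@(21, 7): e=[-6,22,8] → ·
    (11,3)@(23, 7): e=[-18,42,0] → ·  [on edge]
    (9,4)@(19, 9): e=[6,-6,24] → ·
  covered (2 px):
    · · · · · · · · · · · ·
    · · · · · · · · · · · ·
    · · · · · · · · · # · ·
    · · · · · · · · · # · ·
    · · · · · · · · · · · ·
    · · · · · · · · · · · ·
    · · · · · · · · · · · ·
T2:
  2·area = 82  (B↔C swapped to make it positive)
  edge (4, 4)→(18, 10): d=(14,6) right/bottom  bias=-1
  edge (18, 10)→(9, 12): d=(-9,2) right/bottom  bias=-1
  edge (9, 12)→(4, 4): d=(-5,-8) top-left  bias=+0
    (2,2)@(5, 5): e=[8,71,3] → #
    (3,2)@(7, 5): e=[-4,67,19] → ·
    (2,3)@(5, 7): e=[36,53,-7] → ·
    (3,3)@(7, 7): e=[24,49,9] → #
    (4,3)@(9, 7): e=[12,45,25] → #
    (5,3)@(11, 7): e=[0,41,41] → ·  [on edge]
    (3,4)@(7, 9): e=[52,31,-1] → ·
    (4,4)@(9, 9): e=[40,27,15] → #
    (5,4)@(11, 9): e=[28,23,31] → #
    (6,4)@(13, 9): e=[16,19,47] → #
    (7,4)@(15, 9): e=[4,15,63] → #
    (8,4)@(17, 9): e=[-8,11,79] → ·
  covered (10 px):
    · · · · · · · · · · · ·
    · · · · · · · · · · · ·
    · · # · · · · · · · · ·
    · · · # # · · · · · · ·
    · · · · # # # # · · · ·
    · · · · # # # · · · · ·
    · · · · · · · · · · · ·
T3:
  2·area = 90
  edge (9, 5)→(24, 10): d=(15,5) right/bottom  bias=-1
  edge (24, 10)→(9, 11): d=(-15,1) right/bottom  bias=-1
  edge (9, 11)→(9, 5): d=(0,-6) top-left  bias=+0
    (4,0)@(9, 1): e=[-60,150,0] → ·  [on edge]
    (1,1)@(3, 3): e=[0,126,-36] → ·  [on edge]
    (4,1)@(9, 3): e=[-30,120,0] → ·  [on edge]
    (4,2)@(9, 5): e=[0,90,0] → ·  [on edge]
    (4,3)@(9, 7): e=[30,60,0] → #  [on edge]
    (5,3)@(11, 7): e=[20,58,12] → #
    (6,3)@(13, 7): e=[10,56,24] → #
    (7,3)@(15, 7): e=[0,54,36] → ·  [on edge]
    (4,4)@(9, 9): e=[60,30,0] → #  [on edge]
    (7,4)@(15, 9): e=[30,24,36] → #
    (8,4)@(17, 9): e=[20,22,48] → #
    (9,4)@(19, 9): e=[10,20,60] → #
    (10,4)@(21, 9): e=[0,18,72] → ·  [on edge]
    (4,5)@(9, 11): e=[90,0,0] → ·  [on edge]
    (4,6)@(9, 13): e=[120,-30,0] → ·  [on edge]
  covered (9 px):
    · · · · · · · · · · · ·
    · · · · · · · · · · · ·
    · · · · · · · · · · · ·
    · · · · # # # · · · · ·
    · · · · # # # # # # · ·
    · · · · · · · · · · · ·
    · · · · · · · · · · · ·
T4:
  2·area = 12
  edge (14, 10)→(20, 12): d=(6,2) right/bottom  bias=-1
  edge (20, 12)→(20, 14): d=(0,2) right/bottom  bias=-1
  edge (20, 14)→(14, 10): d=(-6,-4) top-left  bias=+0
    (2,3)@(5, 7): e=[0,30,-18] → ·  [on edge]
    (5,4)@(11, 9): e=[0,18,-6] → ·  [on edge]
    (8,5)@(17, 11): e=[0,6,6] → ·  [on edge]
    (9,6)@(19, 13): e=[8,2,2] → #
    (10,6)@(21, 13): e=[4,-2,10] → ·
    (11,6)@(23, 13): e=[0,-6,18] → ·  [on edge]
  covered (1 px):
    · · · · · · · · · · · ·
    · · · · · · · · · · · ·
    · · · · · · · · · · · ·
    · · · · · · · · · · · ·
    · · · · · · · · · · · ·
    · · · · · · · · · · · ·
    · · · · · · · · · # · ·

Z-buffer (winner per pixel, '.' = empty):
  . . . . 0 . . . . . . .
  . . . . 0 0 0 . . . . .
  . . 2 . 0 0 0 0 0 1 . .
  . . . 2 3 3 3 0 0 1 0 .
  . . . 0 3 3 3 3 3 3 . .
  . . . 0 2 2 2 . . . . .
  . . . . . . . . . 4 . .

Final: 3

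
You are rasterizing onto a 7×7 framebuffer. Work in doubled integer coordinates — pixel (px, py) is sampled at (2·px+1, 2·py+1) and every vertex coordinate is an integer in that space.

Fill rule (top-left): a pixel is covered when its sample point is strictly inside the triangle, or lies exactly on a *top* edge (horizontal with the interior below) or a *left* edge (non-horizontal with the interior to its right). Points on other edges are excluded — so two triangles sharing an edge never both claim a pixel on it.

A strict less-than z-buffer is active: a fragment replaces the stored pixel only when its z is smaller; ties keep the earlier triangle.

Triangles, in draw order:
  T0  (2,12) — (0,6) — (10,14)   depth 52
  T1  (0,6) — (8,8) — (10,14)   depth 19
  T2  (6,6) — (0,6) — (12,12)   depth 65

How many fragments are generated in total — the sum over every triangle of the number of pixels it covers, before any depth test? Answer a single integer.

T0:
  2·area = 44
  edge (2, 12)→(0, 6): d=(-2,-6) top-left  bias=+0
  edge (0, 6)→(10, 14): d=(10,8) right/bottom  bias=-1
  edge (10, 14)→(2, 12): d=(-8,-2) top-left  bias=+0
    (0,3)@(1, 7): e=[4,2,38] → X
    (1,3)@(3, 7): e=[16,-14,42] → .
    (0,4)@(1, 9): e=[0,22,22] → X  [on edge]
    (1,4)@(3, 9): e=[12,6,26] → X
    (2,4)@(5, 9): e=[24,-10,30] → .
    (0,5)@(1, 11): e=[-4,42,6] → .
    (1,5)@(3, 11): e=[8,26,10] → X
    (2,5)@(5, 11): e=[20,10,14] → X
    (3,5)@(7, 11): e=[32,-6,18] → .
    (1,6)@(3, 13): e=[4,46,-6] → .
    (2,6)@(5, 13): e=[16,30,-2] → .
    (3,6)@(7, 13): e=[28,14,2] → X
  covered (6 px):
    . . . . . . .
    . . . . . . .
    . . . . . . .
    X . . . . . .
    X X . . . . .
    . X X . . . .
    . . . X . . .
T1:
  2·area = 44
  edge (0, 6)→(8, 8): d=(8,2) right/bottom  bias=-1
  edge (8, 8)→(10, 14): d=(2,6) right/bottom  bias=-1
  edge (10, 14)→(0, 6): d=(-10,-8) top-left  bias=+0
    (3,2)@(7, 5): e=[-22,0,66] → .  [on edge]
    (1,3)@(3, 7): e=[2,28,14] → X
    (2,3)@(5, 7): e=[-2,16,30] → .
    (1,4)@(3, 9): e=[18,32,-6] → .
    (2,4)@(5, 9): e=[14,20,10] → X
    (3,4)@(7, 9): e=[10,8,26] → X
    (4,4)@(9, 9): e=[6,-4,42] → .
    (2,5)@(5, 11): e=[30,24,-10] → .
    (3,5)@(7, 11): e=[26,12,6] → X
    (4,5)@(9, 11): e=[22,0,22] → .  [on edge]
    (3,6)@(7, 13): e=[42,16,-14] → .
    (4,6)@(9, 13): e=[38,4,2] → X
  covered (5 px):
    . . . . . . .
    . . . . . . .
    . . . . . . .
    . X . . . . .
    . . X X . . .
    . . . X . . .
    . . . . X . .
T2:
  2·area = 36  (B↔C swapped to make it positive)
  edge (6, 6)→(12, 12): d=(6,6) right/bottom  bias=-1
  edge (12, 12)→(0, 6): d=(-12,-6) top-left  bias=+0
  edge (0, 6)→(6, 6): d=(6,0) top-left  bias=+0
    (0,0)@(1, 1): e=[0,66,-30] → .  [on edge]
    (1,1)@(3, 3): e=[0,54,-18] → .  [on edge]
    (2,2)@(5, 5): e=[0,42,-6] → .  [on edge]
    (1,3)@(3, 7): e=[24,6,6] → X
    (2,3)@(5, 7): e=[12,18,6] → X
    (3,3)@(7, 7): e=[0,30,6] → .  [on edge]
    (1,4)@(3, 9): e=[36,-18,18] → .
    (2,4)@(5, 9): e=[24,-6,18] → .
    (3,4)@(7, 9): e=[12,6,18] → X
    (4,4)@(9, 9): e=[0,18,18] → .  [on edge]
    (3,5)@(7, 11): e=[24,-18,30] → .
    (5,5)@(11, 11): e=[0,6,30] → .  [on edge]
    (6,6)@(13, 13): e=[0,-6,42] → .  [on edge]
  covered (3 px):
    . . . . . . .
    . . . . . . .
    . . . . . . .
    . X X . . . .
    . . . X . . .
    . . . . . . .
    . . . . . . .

Answer: 14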